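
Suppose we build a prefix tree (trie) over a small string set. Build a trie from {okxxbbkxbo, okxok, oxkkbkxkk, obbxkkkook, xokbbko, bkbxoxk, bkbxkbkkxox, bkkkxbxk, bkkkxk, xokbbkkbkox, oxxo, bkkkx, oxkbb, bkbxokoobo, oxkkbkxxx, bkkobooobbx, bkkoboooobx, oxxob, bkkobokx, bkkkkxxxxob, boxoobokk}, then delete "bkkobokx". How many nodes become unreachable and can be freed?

Walk "bkkobokx" from the leaf back toward the root, removing each node that no remaining word uses.
The suffix "kx" (2 nodes) is used only by "bkkobokx"; the node for "bkkobo" still has the child "o", so pruning stops there.
Nodes removed: 2

2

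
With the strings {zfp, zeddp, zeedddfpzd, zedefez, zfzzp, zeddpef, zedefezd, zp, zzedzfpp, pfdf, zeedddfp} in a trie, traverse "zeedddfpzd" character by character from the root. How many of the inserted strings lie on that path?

Walk "zeedddfpzd" from the root; an end-of-word marker is hit whenever a stored word is a prefix of "zeedddfpzd".
Prefixes of the query that are stored words: "zeedddfp", "zeedddfpzd"
Count: 2

2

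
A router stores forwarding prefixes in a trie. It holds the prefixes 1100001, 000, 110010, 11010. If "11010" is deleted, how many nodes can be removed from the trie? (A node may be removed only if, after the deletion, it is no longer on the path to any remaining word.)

2

A node on "11010"'s path can go only if nothing else ends at it or branches off below it.
The suffix "10" (2 nodes) is used only by "11010"; the node for "110" still has the child "0", so pruning stops there.
Nodes removed: 2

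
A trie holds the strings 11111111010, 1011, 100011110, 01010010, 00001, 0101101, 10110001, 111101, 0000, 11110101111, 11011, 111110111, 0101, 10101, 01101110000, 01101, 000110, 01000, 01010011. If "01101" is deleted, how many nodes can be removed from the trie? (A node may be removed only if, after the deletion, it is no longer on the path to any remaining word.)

0

A node on "01101"'s path can go only if nothing else ends at it or branches off below it.
Every node on "01101" is still needed (e.g. by "01101110000"), so nothing is freed.
Nodes removed: 0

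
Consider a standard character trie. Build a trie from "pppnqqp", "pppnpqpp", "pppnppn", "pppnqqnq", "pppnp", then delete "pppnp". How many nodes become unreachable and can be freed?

0

A node on "pppnp"'s path can go only if nothing else ends at it or branches off below it.
Every node on "pppnp" is still needed (e.g. by "pppnpqpp"), so nothing is freed.
Nodes removed: 0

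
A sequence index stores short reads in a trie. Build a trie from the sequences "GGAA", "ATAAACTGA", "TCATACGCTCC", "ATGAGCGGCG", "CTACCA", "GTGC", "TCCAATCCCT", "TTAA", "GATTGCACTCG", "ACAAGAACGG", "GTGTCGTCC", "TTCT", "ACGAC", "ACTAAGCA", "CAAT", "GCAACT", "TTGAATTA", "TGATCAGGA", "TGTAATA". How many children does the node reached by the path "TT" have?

The children of the "TT" node are the distinct next characters among strings starting with "TT".
Characters that immediately follow "TT" among the stored strings: {A, C, G}.
That node has 3 child edges.

3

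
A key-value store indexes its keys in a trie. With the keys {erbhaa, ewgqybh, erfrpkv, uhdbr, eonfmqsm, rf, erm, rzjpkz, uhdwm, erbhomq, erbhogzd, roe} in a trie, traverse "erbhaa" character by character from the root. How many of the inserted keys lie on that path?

Check each prefix of "erbhaa" against the stored set — each match is an end-marker on the path.
Prefixes of the query that are stored words: "erbhaa"
Count: 1

1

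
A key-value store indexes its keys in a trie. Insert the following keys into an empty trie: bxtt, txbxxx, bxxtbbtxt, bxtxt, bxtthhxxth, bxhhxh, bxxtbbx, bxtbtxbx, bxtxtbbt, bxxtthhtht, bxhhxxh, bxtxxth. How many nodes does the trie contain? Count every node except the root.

Trace insertions, counting only characters that open a new branch:
  "bxtt" → 4 new (b, x, t, t)
  "txbxxx" → 6 new (t, x, b, x, x, x)
  "bxxtbbtxt" → prefix "bx" already present; 7 new (x, t, b, b, t, x, t)
  "bxtxt" → prefix "bxt" already present; 2 new (x, t)
  "bxtthhxxth" → prefix "bxtt" already present; 6 new (h, h, x, x, t, h)
  "bxhhxh" → prefix "bx" already present; 4 new (h, h, x, h)
  "bxxtbbx" → prefix "bxxtbb" already present; 1 new (x)
  "bxtbtxbx" → prefix "bxt" already present; 5 new (b, t, x, b, x)
  "bxtxtbbt" → prefix "bxtxt" already present; 3 new (b, b, t)
  "bxxtthhtht" → prefix "bxxt" already present; 6 new (t, h, h, t, h, t)
  "bxhhxxh" → prefix "bxhhx" already present; 2 new (x, h)
  "bxtxxth" → prefix "bxtx" already present; 3 new (x, t, h)
Total nodes = 4 + 6 + 7 + 2 + 6 + 4 + 1 + 5 + 3 + 6 + 2 + 3 = 49

49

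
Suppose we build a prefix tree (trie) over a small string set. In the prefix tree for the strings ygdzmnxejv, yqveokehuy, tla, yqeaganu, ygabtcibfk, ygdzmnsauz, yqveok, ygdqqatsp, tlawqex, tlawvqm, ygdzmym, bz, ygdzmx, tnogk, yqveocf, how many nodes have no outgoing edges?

13

Leaves are exactly the stored words that no other stored word extends.
Those words: "bz", "tlawqex", "tlawvqm", "tnogk", "ygabtcibfk", "ygdqqatsp", "ygdzmnsauz", "ygdzmnxejv", "ygdzmx", "ygdzmym", "yqeaganu", "yqveocf", "yqveokehuy"
Leaf count: 13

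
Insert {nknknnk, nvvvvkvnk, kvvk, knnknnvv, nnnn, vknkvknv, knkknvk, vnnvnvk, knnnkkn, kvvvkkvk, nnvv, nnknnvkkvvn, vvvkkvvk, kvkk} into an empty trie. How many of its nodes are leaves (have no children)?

Leaves are exactly the stored words that no other stored word extends.
Those words: "knkknvk", "knnknnvv", "knnnkkn", "kvkk", "kvvk", "kvvvkkvk", "nknknnk", "nnknnvkkvvn", "nnnn", "nnvv", "nvvvvkvnk", "vknkvknv", "vnnvnvk", "vvvkkvvk"
Leaf count: 14

14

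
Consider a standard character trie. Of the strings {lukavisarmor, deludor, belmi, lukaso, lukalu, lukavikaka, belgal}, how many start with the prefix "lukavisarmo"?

1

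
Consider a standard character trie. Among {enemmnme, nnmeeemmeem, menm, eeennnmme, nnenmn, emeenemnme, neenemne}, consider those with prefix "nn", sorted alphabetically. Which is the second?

nnmeeemmeem

Filter for "nn…" and sort: "nnenmn", "nnmeeemmeem"
Position 2: nnmeeemmeem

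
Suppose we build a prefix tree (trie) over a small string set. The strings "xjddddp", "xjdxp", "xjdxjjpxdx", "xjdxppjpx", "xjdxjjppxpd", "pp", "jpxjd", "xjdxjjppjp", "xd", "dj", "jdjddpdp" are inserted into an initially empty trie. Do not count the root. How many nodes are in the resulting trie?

42

For each word, the new-node count is its length minus the longest prefix already in the trie:
  "xjddddp" → 7 new (x, j, d, d, d, d, p)
  "xjdxp" → prefix "xjd" already present; 2 new (x, p)
  "xjdxjjpxdx" → prefix "xjdx" already present; 6 new (j, j, p, x, d, x)
  "xjdxppjpx" → prefix "xjdxp" already present; 4 new (p, j, p, x)
  "xjdxjjppxpd" → prefix "xjdxjjp" already present; 4 new (p, x, p, d)
  "pp" → 2 new (p, p)
  "jpxjd" → 5 new (j, p, x, j, d)
  "xjdxjjppjp" → prefix "xjdxjjpp" already present; 2 new (j, p)
  "xd" → prefix "x" already present; 1 new (d)
  "dj" → 2 new (d, j)
  "jdjddpdp" → prefix "j" already present; 7 new (d, j, d, d, p, d, p)
Total nodes = 7 + 2 + 6 + 4 + 4 + 2 + 5 + 2 + 1 + 2 + 7 = 42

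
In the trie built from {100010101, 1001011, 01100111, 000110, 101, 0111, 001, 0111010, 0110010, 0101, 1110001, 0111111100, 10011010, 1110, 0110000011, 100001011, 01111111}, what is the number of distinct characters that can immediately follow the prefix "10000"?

Walk "10000" from the root, arriving at one node.
Distinct next characters after "10000": 1.
That node has 1 child edge.

1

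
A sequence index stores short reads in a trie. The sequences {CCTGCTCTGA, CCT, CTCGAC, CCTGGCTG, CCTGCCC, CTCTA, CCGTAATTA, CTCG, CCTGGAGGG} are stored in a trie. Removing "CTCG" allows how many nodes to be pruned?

After clearing the end-marker at "CTCG", prune upward until reaching a node still needed by another word.
Every node on "CTCG" is still needed (e.g. by "CTCGAC"), so nothing is freed.
Nodes removed: 0

0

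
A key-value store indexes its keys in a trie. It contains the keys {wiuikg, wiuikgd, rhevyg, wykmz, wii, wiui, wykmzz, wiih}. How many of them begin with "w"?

Traverse to the node for "w", then collect every word in that subtree.
Words under "w": wii, wiih, wiui, wiuikg, wiuikgd, wykmz, wykmzz
Count: 7

7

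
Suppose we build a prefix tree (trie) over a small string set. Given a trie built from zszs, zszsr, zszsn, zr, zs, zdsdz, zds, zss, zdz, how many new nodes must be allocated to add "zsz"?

"zsz" is already a full path in the trie; only an end-marker is added.
No new nodes are needed: 0.

0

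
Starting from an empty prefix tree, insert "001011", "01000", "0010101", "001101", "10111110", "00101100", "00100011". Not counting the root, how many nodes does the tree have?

29

Count nodes per top-level branch (shared prefixes stored once):
  '0'-branch (00100011, 0010101, 001011, 00101100, 001101, 01000): 21 nodes
  '1'-branch (10111110): 8 nodes
Sum: 29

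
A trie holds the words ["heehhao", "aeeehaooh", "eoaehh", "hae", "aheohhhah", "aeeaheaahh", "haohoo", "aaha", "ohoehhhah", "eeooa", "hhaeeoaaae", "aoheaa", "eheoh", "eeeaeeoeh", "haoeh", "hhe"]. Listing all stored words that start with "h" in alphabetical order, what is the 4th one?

heehhao

Words with prefix "h", in lexicographic order: "hae", "haoeh", "haohoo", "heehhao", "hhaeeoaaae", "hhe"
Position 4: heehhao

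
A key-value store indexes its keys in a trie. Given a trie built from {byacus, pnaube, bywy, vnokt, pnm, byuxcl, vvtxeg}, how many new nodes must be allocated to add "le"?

"le" shares no prefix with any stored word, so all 2 characters open new nodes.
2 − 0 = 2 new nodes.

2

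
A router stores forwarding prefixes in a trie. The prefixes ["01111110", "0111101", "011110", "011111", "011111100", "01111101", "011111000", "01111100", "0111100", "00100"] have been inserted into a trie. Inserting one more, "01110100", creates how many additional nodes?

The longest prefix of "01110100" already in the trie is "0111" (length 4).
Each of the 4 remaining characters creates one node.

4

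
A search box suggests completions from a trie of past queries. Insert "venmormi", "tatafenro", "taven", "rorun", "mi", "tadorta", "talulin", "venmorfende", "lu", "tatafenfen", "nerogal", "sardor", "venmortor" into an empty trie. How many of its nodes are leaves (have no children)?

Leaves are exactly the stored words that no other stored word extends.
Those words: "lu", "mi", "nerogal", "rorun", "sardor", "tadorta", "talulin", "tatafenfen", "tatafenro", "taven", "venmorfende", "venmormi", "venmortor"
Leaf count: 13

13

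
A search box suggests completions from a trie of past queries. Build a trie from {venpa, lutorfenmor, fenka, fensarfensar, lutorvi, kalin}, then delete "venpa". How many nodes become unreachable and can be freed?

After clearing the end-marker at "venpa", prune upward until reaching a node still needed by another word.
No other word shares any prefix with "venpa", so all 5 of its nodes go.
Nodes removed: 5

5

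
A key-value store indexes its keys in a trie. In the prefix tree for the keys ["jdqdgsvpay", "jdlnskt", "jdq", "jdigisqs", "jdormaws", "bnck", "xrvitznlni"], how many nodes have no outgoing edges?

Leaves are exactly the stored words that no other stored word extends.
Those words: "bnck", "jdigisqs", "jdlnskt", "jdormaws", "jdqdgsvpay", "xrvitznlni"
Leaf count: 6

6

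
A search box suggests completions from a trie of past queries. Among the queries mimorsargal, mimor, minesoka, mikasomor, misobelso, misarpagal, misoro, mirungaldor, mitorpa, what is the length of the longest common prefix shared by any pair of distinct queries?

5

Equivalently: take the maximum, over all pairs, of their longest common prefix length.
e.g. "mimor" and "mimorsargal" share the prefix "mimor" of length 5; no pair shares a longer one.
Longest shared-prefix length: 5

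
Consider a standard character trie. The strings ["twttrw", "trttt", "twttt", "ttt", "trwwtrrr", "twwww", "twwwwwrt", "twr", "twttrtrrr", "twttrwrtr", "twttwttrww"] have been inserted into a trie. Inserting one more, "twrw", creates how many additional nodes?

Walking "twrw" from the root, the first 3 characters ("twr") follow existing edges; "w" is the first miss.
So 4 − 3 = 1 new nodes.

1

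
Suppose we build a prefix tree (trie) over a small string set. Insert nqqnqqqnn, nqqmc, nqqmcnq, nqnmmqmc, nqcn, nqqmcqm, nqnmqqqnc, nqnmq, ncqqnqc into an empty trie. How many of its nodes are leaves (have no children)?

Leaves are exactly the stored words that no other stored word extends.
Those words: "ncqqnqc", "nqcn", "nqnmmqmc", "nqnmqqqnc", "nqqmcnq", "nqqmcqm", "nqqnqqqnn"
Leaf count: 7

7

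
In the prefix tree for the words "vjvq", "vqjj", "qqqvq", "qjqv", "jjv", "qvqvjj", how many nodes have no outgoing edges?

6

A leaf is a node with no children — equivalently, the end of a word that is not a proper prefix of any other stored word.
Those words: "jjv", "qjqv", "qqqvq", "qvqvjj", "vjvq", "vqjj"
Leaf count: 6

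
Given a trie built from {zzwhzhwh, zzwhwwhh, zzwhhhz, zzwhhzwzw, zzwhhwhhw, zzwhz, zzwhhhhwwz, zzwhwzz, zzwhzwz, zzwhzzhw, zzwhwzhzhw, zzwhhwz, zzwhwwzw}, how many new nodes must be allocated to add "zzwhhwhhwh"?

The longest prefix of "zzwhhwhhwh" already in the trie is "zzwhhwhhw" (length 9).
Each of the 1 remaining characters creates one node.

1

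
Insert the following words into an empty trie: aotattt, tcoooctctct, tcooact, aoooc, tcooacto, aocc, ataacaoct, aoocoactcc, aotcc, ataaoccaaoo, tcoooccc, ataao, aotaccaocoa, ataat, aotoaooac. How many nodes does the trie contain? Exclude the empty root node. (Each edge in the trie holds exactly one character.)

67

Count nodes per top-level branch (shared prefixes stored once):
  'a'-branch (aocc, aoocoactcc, aoooc, aotaccaocoa, aotattt, aotcc, aotoaooac, ataacaoct, ataao, ataaoccaaoo, ataat): 50 nodes
  't'-branch (tcooact, tcooacto, tcoooccc, tcoooctctct): 17 nodes
Sum: 67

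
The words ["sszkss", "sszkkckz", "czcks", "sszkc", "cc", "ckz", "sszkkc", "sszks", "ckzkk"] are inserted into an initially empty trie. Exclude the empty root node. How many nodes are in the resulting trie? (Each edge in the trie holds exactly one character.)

21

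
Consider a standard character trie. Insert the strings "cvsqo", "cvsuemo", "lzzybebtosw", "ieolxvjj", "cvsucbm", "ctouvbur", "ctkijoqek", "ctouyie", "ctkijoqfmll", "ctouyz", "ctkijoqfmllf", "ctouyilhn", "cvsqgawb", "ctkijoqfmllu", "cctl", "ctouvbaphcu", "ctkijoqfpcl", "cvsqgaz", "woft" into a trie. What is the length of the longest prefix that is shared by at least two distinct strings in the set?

11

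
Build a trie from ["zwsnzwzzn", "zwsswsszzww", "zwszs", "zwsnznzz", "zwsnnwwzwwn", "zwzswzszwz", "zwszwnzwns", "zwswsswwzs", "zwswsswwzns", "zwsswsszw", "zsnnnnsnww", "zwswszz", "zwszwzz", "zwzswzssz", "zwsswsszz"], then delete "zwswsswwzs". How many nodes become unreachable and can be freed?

After clearing the end-marker at "zwswsswwzs", prune upward until reaching a node still needed by another word.
The suffix "s" (1 node) is used only by "zwswsswwzs"; the node for "zwswsswwz" still has the child "n", so pruning stops there.
Nodes removed: 1

1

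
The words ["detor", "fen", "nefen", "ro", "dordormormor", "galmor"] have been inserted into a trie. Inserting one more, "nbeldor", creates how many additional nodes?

6

The longest prefix of "nbeldor" already in the trie is "n" (length 1).
Each of the 6 remaining characters creates one node.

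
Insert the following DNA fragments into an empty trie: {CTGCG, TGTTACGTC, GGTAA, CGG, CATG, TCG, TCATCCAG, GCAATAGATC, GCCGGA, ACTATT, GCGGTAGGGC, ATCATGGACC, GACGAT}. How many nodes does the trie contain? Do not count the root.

73

Insert word by word; a character creates a node only if that edge doesn't already exist:
  "CTGCG" → 5 new (C, T, G, C, G)
  "TGTTACGTC" → 9 new (T, G, T, T, A, C, G, T, C)
  "GGTAA" → 5 new (G, G, T, A, A)
  "CGG" → prefix "C" already present; 2 new (G, G)
  "CATG" → prefix "C" already present; 3 new (A, T, G)
  "TCG" → prefix "T" already present; 2 new (C, G)
  "TCATCCAG" → prefix "TC" already present; 6 new (A, T, C, C, A, G)
  "GCAATAGATC" → prefix "G" already present; 9 new (C, A, A, T, A, G, A, T, C)
  "GCCGGA" → prefix "GC" already present; 4 new (C, G, G, A)
  "ACTATT" → 6 new (A, C, T, A, T, T)
  "GCGGTAGGGC" → prefix "GC" already present; 8 new (G, G, T, A, G, G, G, C)
  "ATCATGGACC" → prefix "A" already present; 9 new (T, C, A, T, G, G, A, C, C)
  "GACGAT" → prefix "G" already present; 5 new (A, C, G, A, T)
Total nodes = 5 + 9 + 5 + 2 + 3 + 2 + 6 + 9 + 4 + 6 + 8 + 9 + 5 = 73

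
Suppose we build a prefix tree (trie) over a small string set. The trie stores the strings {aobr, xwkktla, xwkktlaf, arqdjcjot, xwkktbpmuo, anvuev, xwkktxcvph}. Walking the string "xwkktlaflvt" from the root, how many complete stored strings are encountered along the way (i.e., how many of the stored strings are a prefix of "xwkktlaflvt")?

Traverse "xwkktlaflvt" character by character; count nodes along the way that are marked as word ends.
Prefixes of the query that are stored words: "xwkktla", "xwkktlaf"
Count: 2

2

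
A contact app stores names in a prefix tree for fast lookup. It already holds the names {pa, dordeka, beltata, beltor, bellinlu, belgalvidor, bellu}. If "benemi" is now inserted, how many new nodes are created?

The longest prefix of "benemi" already in the trie is "be" (length 2).
Each of the 4 remaining characters creates one node.

4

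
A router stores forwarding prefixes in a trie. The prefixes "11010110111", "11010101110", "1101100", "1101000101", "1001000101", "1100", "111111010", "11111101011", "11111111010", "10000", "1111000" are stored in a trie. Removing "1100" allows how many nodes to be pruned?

1

Walk "1100" from the leaf back toward the root, removing each node that no remaining word uses.
The suffix "0" (1 node) is used only by "1100"; the node for "110" still has the child "1", so pruning stops there.
Nodes removed: 1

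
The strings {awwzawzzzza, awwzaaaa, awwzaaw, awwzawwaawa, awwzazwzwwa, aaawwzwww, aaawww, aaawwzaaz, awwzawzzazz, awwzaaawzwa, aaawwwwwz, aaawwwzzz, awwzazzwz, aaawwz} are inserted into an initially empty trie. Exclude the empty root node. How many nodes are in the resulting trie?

Trace insertions, counting only characters that open a new branch:
  "awwzawzzzza" → 11 new (a, w, w, z, a, w, z, z, z, z, a)
  "awwzaaaa" → prefix "awwza" already present; 3 new (a, a, a)
  "awwzaaw" → prefix "awwzaa" already present; 1 new (w)
  "awwzawwaawa" → prefix "awwzaw" already present; 5 new (w, a, a, w, a)
  "awwzazwzwwa" → prefix "awwza" already present; 6 new (z, w, z, w, w, a)
  "aaawwzwww" → prefix "a" already present; 8 new (a, a, w, w, z, w, w, w)
  "aaawww" → prefix "aaaww" already present; 1 new (w)
  "aaawwzaaz" → prefix "aaawwz" already present; 3 new (a, a, z)
  "awwzawzzazz" → prefix "awwzawzz" already present; 3 new (a, z, z)
  "awwzaaawzwa" → prefix "awwzaaa" already present; 4 new (w, z, w, a)
  "aaawwwwwz" → prefix "aaawww" already present; 3 new (w, w, z)
  "aaawwwzzz" → prefix "aaawww" already present; 3 new (z, z, z)
  "awwzazzwz" → prefix "awwzaz" already present; 3 new (z, w, z)
  "aaawwz" → prefix "aaawwz" already present; 0 new (none)
Total nodes = 11 + 3 + 1 + 5 + 6 + 8 + 1 + 3 + 3 + 4 + 3 + 3 + 3 + 0 = 54

54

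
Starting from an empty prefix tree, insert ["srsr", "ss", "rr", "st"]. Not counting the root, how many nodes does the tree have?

8

Count nodes per top-level branch (shared prefixes stored once):
  'r'-branch (rr): 2 nodes
  's'-branch (srsr, ss, st): 6 nodes
Sum: 8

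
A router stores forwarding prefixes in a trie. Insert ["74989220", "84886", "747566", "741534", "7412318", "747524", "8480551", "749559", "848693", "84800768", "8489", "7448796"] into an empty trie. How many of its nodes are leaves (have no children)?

Leaves are exactly the stored words that no other stored word extends.
Those words: "7412318", "741534", "7448796", "747524", "747566", "749559", "74989220", "84800768", "8480551", "848693", "84886", "8489"
Leaf count: 12

12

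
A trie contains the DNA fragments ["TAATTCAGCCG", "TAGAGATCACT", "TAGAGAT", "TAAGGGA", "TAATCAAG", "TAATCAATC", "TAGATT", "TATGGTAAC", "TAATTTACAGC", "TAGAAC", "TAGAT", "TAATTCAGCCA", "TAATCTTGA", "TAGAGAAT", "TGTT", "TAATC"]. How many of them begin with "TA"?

15

Filter for entries beginning with "TA":
Words under "TA": TAAGGGA, TAATC, TAATCAAG, TAATCAATC, TAATCTTGA, TAATTCAGCCA, TAATTCAGCCG, TAATTTACAGC, TAGAAC, TAGAGAAT, TAGAGAT, TAGAGATCACT, TAGAT, TAGATT, TATGGTAAC
Count: 15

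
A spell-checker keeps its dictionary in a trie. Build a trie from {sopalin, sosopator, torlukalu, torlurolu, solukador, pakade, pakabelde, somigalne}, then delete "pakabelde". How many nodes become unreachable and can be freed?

5

A node on "pakabelde"'s path can go only if nothing else ends at it or branches off below it.
The suffix "belde" (5 nodes) is used only by "pakabelde"; the node for "paka" still has the child "d", so pruning stops there.
Nodes removed: 5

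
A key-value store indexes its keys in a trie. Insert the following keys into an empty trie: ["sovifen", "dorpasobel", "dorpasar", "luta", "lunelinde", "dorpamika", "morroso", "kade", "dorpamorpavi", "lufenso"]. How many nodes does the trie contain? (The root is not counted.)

56

For each word, the new-node count is its length minus the longest prefix already in the trie:
  "sovifen" → 7 new (s, o, v, i, f, e, n)
  "dorpasobel" → 10 new (d, o, r, p, a, s, o, b, e, l)
  "dorpasar" → prefix "dorpas" already present; 2 new (a, r)
  "luta" → 4 new (l, u, t, a)
  "lunelinde" → prefix "lu" already present; 7 new (n, e, l, i, n, d, e)
  "dorpamika" → prefix "dorpa" already present; 4 new (m, i, k, a)
  "morroso" → 7 new (m, o, r, r, o, s, o)
  "kade" → 4 new (k, a, d, e)
  "dorpamorpavi" → prefix "dorpam" already present; 6 new (o, r, p, a, v, i)
  "lufenso" → prefix "lu" already present; 5 new (f, e, n, s, o)
Total nodes = 7 + 10 + 2 + 4 + 7 + 4 + 7 + 4 + 6 + 5 = 56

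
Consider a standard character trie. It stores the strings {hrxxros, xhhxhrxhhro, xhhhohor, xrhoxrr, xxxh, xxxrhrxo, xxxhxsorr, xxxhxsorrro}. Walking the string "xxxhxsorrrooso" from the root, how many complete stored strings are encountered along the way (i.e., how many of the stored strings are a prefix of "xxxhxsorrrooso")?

Check each prefix of "xxxhxsorrrooso" against the stored set — each match is an end-marker on the path.
Prefixes of the query that are stored words: "xxxh", "xxxhxsorr", "xxxhxsorrro"
Count: 3

3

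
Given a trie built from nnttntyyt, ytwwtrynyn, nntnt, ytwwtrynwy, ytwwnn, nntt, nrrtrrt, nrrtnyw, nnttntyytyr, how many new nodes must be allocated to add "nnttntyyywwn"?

The longest prefix of "nnttntyyywwn" already in the trie is "nnttntyy" (length 8).
Each of the 4 remaining characters creates one node.

4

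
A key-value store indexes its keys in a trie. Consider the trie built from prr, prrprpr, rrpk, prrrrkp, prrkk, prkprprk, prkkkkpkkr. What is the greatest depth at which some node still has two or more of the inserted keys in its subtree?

3

The deepest shared node is where two words last agree before diverging.
"prkkkkpkkr" and "prkprprk" agree on "prk" (3 characters) before diverging; nothing deeper is shared.
Longest shared-prefix length: 3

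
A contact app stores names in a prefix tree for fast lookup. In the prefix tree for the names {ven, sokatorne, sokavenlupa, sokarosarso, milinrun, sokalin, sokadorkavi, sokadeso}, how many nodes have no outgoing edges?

Leaves are exactly the stored words that no other stored word extends.
Those words: "milinrun", "sokadeso", "sokadorkavi", "sokalin", "sokarosarso", "sokatorne", "sokavenlupa", "ven"
Leaf count: 8

8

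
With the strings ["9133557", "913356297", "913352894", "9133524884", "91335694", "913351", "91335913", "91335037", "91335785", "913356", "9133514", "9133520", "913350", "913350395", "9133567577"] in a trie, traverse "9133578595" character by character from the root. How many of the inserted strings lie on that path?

Check each prefix of "9133578595" against the stored set — each match is an end-marker on the path.
Prefixes of the query that are stored words: "91335785"
Count: 1

1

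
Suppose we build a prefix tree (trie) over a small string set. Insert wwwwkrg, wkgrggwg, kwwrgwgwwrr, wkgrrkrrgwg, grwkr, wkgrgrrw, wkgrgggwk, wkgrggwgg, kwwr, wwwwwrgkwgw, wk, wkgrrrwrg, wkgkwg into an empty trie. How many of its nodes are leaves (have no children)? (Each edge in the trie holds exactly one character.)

10

A leaf is a node with no children — equivalently, the end of a word that is not a proper prefix of any other stored word.
Those words: "grwkr", "kwwrgwgwwrr", "wkgkwg", "wkgrgggwk", "wkgrggwgg", "wkgrgrrw", "wkgrrkrrgwg", "wkgrrrwrg", "wwwwkrg", "wwwwwrgkwgw"
Leaf count: 10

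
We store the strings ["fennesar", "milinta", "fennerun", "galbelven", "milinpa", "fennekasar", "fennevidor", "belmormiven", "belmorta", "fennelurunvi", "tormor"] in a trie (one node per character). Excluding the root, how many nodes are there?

For each word, the new-node count is its length minus the longest prefix already in the trie:
  "fennesar" → 8 new (f, e, n, n, e, s, a, r)
  "milinta" → 7 new (m, i, l, i, n, t, a)
  "fennerun" → prefix "fenne" already present; 3 new (r, u, n)
  "galbelven" → 9 new (g, a, l, b, e, l, v, e, n)
  "milinpa" → prefix "milin" already present; 2 new (p, a)
  "fennekasar" → prefix "fenne" already present; 5 new (k, a, s, a, r)
  "fennevidor" → prefix "fenne" already present; 5 new (v, i, d, o, r)
  "belmormiven" → 11 new (b, e, l, m, o, r, m, i, v, e, n)
  "belmorta" → prefix "belmor" already present; 2 new (t, a)
  "fennelurunvi" → prefix "fenne" already present; 7 new (l, u, r, u, n, v, i)
  "tormor" → 6 new (t, o, r, m, o, r)
Total nodes = 8 + 7 + 3 + 9 + 2 + 5 + 5 + 11 + 2 + 7 + 6 = 65

65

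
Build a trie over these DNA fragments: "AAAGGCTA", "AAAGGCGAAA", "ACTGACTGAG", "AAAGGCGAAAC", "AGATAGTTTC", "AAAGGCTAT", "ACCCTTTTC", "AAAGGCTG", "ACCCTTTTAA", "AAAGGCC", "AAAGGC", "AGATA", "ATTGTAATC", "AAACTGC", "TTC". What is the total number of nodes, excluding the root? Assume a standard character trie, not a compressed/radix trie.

Insert word by word; a character creates a node only if that edge doesn't already exist:
  "AAAGGCTA" → 8 new (A, A, A, G, G, C, T, A)
  "AAAGGCGAAA" → prefix "AAAGGC" already present; 4 new (G, A, A, A)
  "ACTGACTGAG" → prefix "A" already present; 9 new (C, T, G, A, C, T, G, A, G)
  "AAAGGCGAAAC" → prefix "AAAGGCGAAA" already present; 1 new (C)
  "AGATAGTTTC" → prefix "A" already present; 9 new (G, A, T, A, G, T, T, T, C)
  "AAAGGCTAT" → prefix "AAAGGCTA" already present; 1 new (T)
  "ACCCTTTTC" → prefix "AC" already present; 7 new (C, C, T, T, T, T, C)
  "AAAGGCTG" → prefix "AAAGGCT" already present; 1 new (G)
  "ACCCTTTTAA" → prefix "ACCCTTTT" already present; 2 new (A, A)
  "AAAGGCC" → prefix "AAAGGC" already present; 1 new (C)
  "AAAGGC" → prefix "AAAGGC" already present; 0 new (none)
  "AGATA" → prefix "AGATA" already present; 0 new (none)
  "ATTGTAATC" → prefix "A" already present; 8 new (T, T, G, T, A, A, T, C)
  "AAACTGC" → prefix "AAA" already present; 4 new (C, T, G, C)
  "TTC" → 3 new (T, T, C)
Total nodes = 8 + 4 + 9 + 1 + 9 + 1 + 7 + 1 + 2 + 1 + 0 + 0 + 8 + 4 + 3 = 58

58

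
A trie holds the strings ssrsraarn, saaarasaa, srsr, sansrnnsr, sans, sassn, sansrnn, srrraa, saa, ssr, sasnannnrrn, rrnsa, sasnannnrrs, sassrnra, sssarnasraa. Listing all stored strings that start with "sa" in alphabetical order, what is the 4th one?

sansrnn

Words with prefix "sa", in lexicographic order: "saa", "saaarasaa", "sans", "sansrnn", "sansrnnsr", "sasnannnrrn", "sasnannnrrs", "sassn", "sassrnra"
The 4th is sansrnn.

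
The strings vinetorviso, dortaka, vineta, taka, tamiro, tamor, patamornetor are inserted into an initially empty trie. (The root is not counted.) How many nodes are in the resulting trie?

41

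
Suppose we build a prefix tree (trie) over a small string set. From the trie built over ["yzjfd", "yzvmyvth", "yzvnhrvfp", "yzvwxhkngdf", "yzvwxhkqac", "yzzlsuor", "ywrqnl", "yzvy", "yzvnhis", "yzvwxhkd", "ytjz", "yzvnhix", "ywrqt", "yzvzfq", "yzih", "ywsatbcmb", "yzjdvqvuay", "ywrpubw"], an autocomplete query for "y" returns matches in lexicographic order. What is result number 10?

yzvnhis

Words with prefix "y", in lexicographic order: "ytjz", "ywrpubw", "ywrqnl", "ywrqt", "ywsatbcmb", "yzih", "yzjdvqvuay", "yzjfd", "yzvmyvth", "yzvnhis", "yzvnhix", "yzvnhrvfp", "yzvwxhkd", "yzvwxhkngdf", "yzvwxhkqac", "yzvy", "yzvzfq", "yzzlsuor"
Position 10: yzvnhis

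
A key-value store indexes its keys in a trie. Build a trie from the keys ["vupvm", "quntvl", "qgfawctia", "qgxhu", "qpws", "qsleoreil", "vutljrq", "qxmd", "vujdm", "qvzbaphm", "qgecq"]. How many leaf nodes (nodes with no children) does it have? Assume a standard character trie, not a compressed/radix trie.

A leaf is a node with no children — equivalently, the end of a word that is not a proper prefix of any other stored word.
Those words: "qgecq", "qgfawctia", "qgxhu", "qpws", "qsleoreil", "quntvl", "qvzbaphm", "qxmd", "vujdm", "vupvm", "vutljrq"
Leaf count: 11

11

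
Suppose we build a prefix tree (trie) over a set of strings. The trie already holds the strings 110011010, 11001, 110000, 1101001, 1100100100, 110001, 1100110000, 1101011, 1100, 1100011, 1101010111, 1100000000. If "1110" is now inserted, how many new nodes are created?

"11" is already a path in the trie; the remaining "10" must be added.
New nodes needed: |"1110"| − 2 = 4 − 2 = 2.

2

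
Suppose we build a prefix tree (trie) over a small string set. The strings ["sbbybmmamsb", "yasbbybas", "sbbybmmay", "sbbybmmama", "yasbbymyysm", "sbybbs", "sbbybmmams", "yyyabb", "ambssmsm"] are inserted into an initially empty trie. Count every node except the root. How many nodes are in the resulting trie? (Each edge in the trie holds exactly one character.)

44

For each word, the new-node count is its length minus the longest prefix already in the trie:
  "sbbybmmamsb" → 11 new (s, b, b, y, b, m, m, a, m, s, b)
  "yasbbybas" → 9 new (y, a, s, b, b, y, b, a, s)
  "sbbybmmay" → prefix "sbbybmma" already present; 1 new (y)
  "sbbybmmama" → prefix "sbbybmmam" already present; 1 new (a)
  "yasbbymyysm" → prefix "yasbby" already present; 5 new (m, y, y, s, m)
  "sbybbs" → prefix "sb" already present; 4 new (y, b, b, s)
  "sbbybmmams" → prefix "sbbybmmams" already present; 0 new (none)
  "yyyabb" → prefix "y" already present; 5 new (y, y, a, b, b)
  "ambssmsm" → 8 new (a, m, b, s, s, m, s, m)
Total nodes = 11 + 9 + 1 + 1 + 5 + 4 + 0 + 5 + 8 = 44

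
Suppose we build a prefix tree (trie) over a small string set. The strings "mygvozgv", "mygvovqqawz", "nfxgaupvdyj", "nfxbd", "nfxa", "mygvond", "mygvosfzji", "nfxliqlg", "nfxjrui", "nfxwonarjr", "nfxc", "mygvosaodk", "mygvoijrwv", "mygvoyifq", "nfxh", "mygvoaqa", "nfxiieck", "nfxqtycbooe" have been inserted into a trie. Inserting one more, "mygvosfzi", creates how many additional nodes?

The longest prefix of "mygvosfzi" already in the trie is "mygvosfz" (length 8).
Each of the 1 remaining characters creates one node.

1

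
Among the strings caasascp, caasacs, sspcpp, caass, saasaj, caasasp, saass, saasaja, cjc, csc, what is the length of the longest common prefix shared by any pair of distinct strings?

6

The deepest shared node is where two words last agree before diverging.
"caasascp" and "caasasp" agree on "caasas" (6 characters) before diverging; nothing deeper is shared.
Longest shared-prefix length: 6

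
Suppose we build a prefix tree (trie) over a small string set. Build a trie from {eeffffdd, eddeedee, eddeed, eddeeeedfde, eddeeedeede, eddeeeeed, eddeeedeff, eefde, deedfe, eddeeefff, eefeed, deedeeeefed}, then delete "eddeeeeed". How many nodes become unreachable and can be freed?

After clearing the end-marker at "eddeeeeed", prune upward until reaching a node still needed by another word.
The suffix "ed" (2 nodes) is used only by "eddeeeeed"; the node for "eddeeee" still has the child "d", so pruning stops there.
Nodes removed: 2

2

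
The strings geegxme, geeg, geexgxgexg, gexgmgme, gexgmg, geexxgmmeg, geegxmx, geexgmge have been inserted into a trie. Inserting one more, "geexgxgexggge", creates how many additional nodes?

3

"geexgxgexg" is already a path in the trie; the remaining "gge" must be added.
Each of the 3 remaining characters creates one node.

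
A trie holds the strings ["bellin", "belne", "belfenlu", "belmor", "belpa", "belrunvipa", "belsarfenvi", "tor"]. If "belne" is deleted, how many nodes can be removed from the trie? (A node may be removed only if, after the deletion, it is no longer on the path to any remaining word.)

A node on "belne"'s path can go only if nothing else ends at it or branches off below it.
The suffix "ne" (2 nodes) is used only by "belne"; the node for "bel" still has the child "l", so pruning stops there.
Nodes removed: 2

2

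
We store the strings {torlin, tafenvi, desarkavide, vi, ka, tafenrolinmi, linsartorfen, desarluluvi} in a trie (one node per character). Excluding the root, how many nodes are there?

52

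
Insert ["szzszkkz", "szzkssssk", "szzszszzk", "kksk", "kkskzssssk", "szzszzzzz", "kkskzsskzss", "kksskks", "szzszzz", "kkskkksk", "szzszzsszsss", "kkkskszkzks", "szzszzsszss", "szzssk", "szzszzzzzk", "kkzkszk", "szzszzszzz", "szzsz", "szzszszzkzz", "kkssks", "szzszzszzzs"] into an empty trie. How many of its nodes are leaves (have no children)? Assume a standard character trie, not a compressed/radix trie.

14

Leaves are exactly the stored words that no other stored word extends.
Those words: "kkkskszkzks", "kkskkksk", "kkskzsskzss", "kkskzssssk", "kksskks", "kkssks", "kkzkszk", "szzkssssk", "szzssk", "szzszkkz", "szzszszzkzz", "szzszzsszsss", "szzszzszzzs", "szzszzzzzk"
Leaf count: 14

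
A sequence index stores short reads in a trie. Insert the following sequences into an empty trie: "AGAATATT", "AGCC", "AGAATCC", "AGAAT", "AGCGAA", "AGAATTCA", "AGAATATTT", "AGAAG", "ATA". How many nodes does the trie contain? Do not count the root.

22

Count nodes per top-level branch (shared prefixes stored once):
  'A'-branch (AGAAG, AGAAT, AGAATATT, AGAATATTT, AGAATCC, AGAATTCA, AGCC, AGCGAA, ATA): 22 nodes
Sum: 22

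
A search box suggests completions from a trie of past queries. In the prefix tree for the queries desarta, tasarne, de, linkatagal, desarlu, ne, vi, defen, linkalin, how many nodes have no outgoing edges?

A leaf is a node with no children — equivalently, the end of a word that is not a proper prefix of any other stored word.
Those words: "defen", "desarlu", "desarta", "linkalin", "linkatagal", "ne", "tasarne", "vi"
Leaf count: 8

8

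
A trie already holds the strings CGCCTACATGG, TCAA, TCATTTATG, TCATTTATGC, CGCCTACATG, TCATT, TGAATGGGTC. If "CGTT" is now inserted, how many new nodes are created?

"CG" is already a path in the trie; the remaining "TT" must be added.
Each of the 2 remaining characters creates one node.

2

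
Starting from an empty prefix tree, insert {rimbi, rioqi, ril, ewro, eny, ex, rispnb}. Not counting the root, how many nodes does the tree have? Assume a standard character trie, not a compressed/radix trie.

Insert word by word; a character creates a node only if that edge doesn't already exist:
  "rimbi" → 5 new (r, i, m, b, i)
  "rioqi" → prefix "ri" already present; 3 new (o, q, i)
  "ril" → prefix "ri" already present; 1 new (l)
  "ewro" → 4 new (e, w, r, o)
  "eny" → prefix "e" already present; 2 new (n, y)
  "ex" → prefix "e" already present; 1 new (x)
  "rispnb" → prefix "ri" already present; 4 new (s, p, n, b)
Total nodes = 5 + 3 + 1 + 4 + 2 + 1 + 4 = 20

20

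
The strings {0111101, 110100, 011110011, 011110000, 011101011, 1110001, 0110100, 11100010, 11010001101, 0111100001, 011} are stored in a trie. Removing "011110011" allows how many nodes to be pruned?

2

A node on "011110011"'s path can go only if nothing else ends at it or branches off below it.
The suffix "11" (2 nodes) is used only by "011110011"; the node for "0111100" still has the child "0", so pruning stops there.
Nodes removed: 2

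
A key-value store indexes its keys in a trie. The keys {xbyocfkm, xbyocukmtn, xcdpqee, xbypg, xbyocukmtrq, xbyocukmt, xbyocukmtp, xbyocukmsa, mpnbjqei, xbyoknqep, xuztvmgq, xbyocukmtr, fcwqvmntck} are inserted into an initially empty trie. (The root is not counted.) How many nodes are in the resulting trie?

For each word, the new-node count is its length minus the longest prefix already in the trie:
  "xbyocfkm" → 8 new (x, b, y, o, c, f, k, m)
  "xbyocukmtn" → prefix "xbyoc" already present; 5 new (u, k, m, t, n)
  "xcdpqee" → prefix "x" already present; 6 new (c, d, p, q, e, e)
  "xbypg" → prefix "xby" already present; 2 new (p, g)
  "xbyocukmtrq" → prefix "xbyocukmt" already present; 2 new (r, q)
  "xbyocukmt" → prefix "xbyocukmt" already present; 0 new (none)
  "xbyocukmtp" → prefix "xbyocukmt" already present; 1 new (p)
  "xbyocukmsa" → prefix "xbyocukm" already present; 2 new (s, a)
  "mpnbjqei" → 8 new (m, p, n, b, j, q, e, i)
  "xbyoknqep" → prefix "xbyo" already present; 5 new (k, n, q, e, p)
  "xuztvmgq" → prefix "x" already present; 7 new (u, z, t, v, m, g, q)
  "xbyocukmtr" → prefix "xbyocukmtr" already present; 0 new (none)
  "fcwqvmntck" → 10 new (f, c, w, q, v, m, n, t, c, k)
Total nodes = 8 + 5 + 6 + 2 + 2 + 0 + 1 + 2 + 8 + 5 + 7 + 0 + 10 = 56

56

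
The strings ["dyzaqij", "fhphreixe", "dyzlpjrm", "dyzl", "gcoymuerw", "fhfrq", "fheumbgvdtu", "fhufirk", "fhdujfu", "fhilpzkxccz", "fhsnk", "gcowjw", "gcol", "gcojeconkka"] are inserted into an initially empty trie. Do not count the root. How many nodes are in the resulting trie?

Insert word by word; a character creates a node only if that edge doesn't already exist:
  "dyzaqij" → 7 new (d, y, z, a, q, i, j)
  "fhphreixe" → 9 new (f, h, p, h, r, e, i, x, e)
  "dyzlpjrm" → prefix "dyz" already present; 5 new (l, p, j, r, m)
  "dyzl" → prefix "dyzl" already present; 0 new (none)
  "gcoymuerw" → 9 new (g, c, o, y, m, u, e, r, w)
  "fhfrq" → prefix "fh" already present; 3 new (f, r, q)
  "fheumbgvdtu" → prefix "fh" already present; 9 new (e, u, m, b, g, v, d, t, u)
  "fhufirk" → prefix "fh" already present; 5 new (u, f, i, r, k)
  "fhdujfu" → prefix "fh" already present; 5 new (d, u, j, f, u)
  "fhilpzkxccz" → prefix "fh" already present; 9 new (i, l, p, z, k, x, c, c, z)
  "fhsnk" → prefix "fh" already present; 3 new (s, n, k)
  "gcowjw" → prefix "gco" already present; 3 new (w, j, w)
  "gcol" → prefix "gco" already present; 1 new (l)
  "gcojeconkka" → prefix "gco" already present; 8 new (j, e, c, o, n, k, k, a)
Total nodes = 7 + 9 + 5 + 0 + 9 + 3 + 9 + 5 + 5 + 9 + 3 + 3 + 1 + 8 = 76

76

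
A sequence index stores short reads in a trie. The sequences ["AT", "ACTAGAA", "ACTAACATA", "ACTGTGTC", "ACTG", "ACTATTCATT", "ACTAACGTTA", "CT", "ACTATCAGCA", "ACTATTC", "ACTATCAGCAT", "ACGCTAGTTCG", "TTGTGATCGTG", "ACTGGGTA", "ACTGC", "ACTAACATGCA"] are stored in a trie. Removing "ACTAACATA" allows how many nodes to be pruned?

Walk "ACTAACATA" from the leaf back toward the root, removing each node that no remaining word uses.
The suffix "A" (1 node) is used only by "ACTAACATA"; the node for "ACTAACAT" still has the child "G", so pruning stops there.
Nodes removed: 1

1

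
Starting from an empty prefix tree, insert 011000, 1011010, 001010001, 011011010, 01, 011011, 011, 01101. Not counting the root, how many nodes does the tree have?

26

Insert word by word; a character creates a node only if that edge doesn't already exist:
  "011000" → 6 new (0, 1, 1, 0, 0, 0)
  "1011010" → 7 new (1, 0, 1, 1, 0, 1, 0)
  "001010001" → prefix "0" already present; 8 new (0, 1, 0, 1, 0, 0, 0, 1)
  "011011010" → prefix "0110" already present; 5 new (1, 1, 0, 1, 0)
  "01" → prefix "01" already present; 0 new (none)
  "011011" → prefix "011011" already present; 0 new (none)
  "011" → prefix "011" already present; 0 new (none)
  "01101" → prefix "01101" already present; 0 new (none)
Total nodes = 6 + 7 + 8 + 5 + 0 + 0 + 0 + 0 = 26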